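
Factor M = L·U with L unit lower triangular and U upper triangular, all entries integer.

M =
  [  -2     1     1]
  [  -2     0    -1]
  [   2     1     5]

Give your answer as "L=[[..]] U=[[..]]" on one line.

L=[[1,0,0],[1,1,0],[-1,-2,1]] U=[[-2,1,1],[0,-1,-2],[0,0,2]]

  row1 -= 1·row0 → [0,-1,-2]
  row2 -= -1·row0 → [0,2,6]
  row2 -= -2·row1 → [0,0,2]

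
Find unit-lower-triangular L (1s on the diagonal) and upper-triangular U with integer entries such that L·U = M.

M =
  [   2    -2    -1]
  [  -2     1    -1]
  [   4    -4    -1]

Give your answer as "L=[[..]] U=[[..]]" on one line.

  R1 -= -1·R0 → [0,-1,-2]
  R2 -= 2·R0 → [0,0,1]
  R2 -= 0·R1 → [0,0,1]

L=[[1,0,0],[-1,1,0],[2,0,1]] U=[[2,-2,-1],[0,-1,-2],[0,0,1]]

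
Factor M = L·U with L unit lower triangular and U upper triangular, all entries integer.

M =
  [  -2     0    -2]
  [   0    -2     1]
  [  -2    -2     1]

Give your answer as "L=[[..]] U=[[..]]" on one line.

  R1 -= 0·R0 → [0,-2,1]
  R2 -= 1·R0 → [0,-2,3]
  R2 -= 1·R1 → [0,0,2]

L=[[1,0,0],[0,1,0],[1,1,1]] U=[[-2,0,-2],[0,-2,1],[0,0,2]]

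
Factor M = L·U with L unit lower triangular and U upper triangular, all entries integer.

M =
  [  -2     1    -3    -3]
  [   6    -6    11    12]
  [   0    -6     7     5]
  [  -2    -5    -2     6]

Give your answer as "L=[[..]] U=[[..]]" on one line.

L=[[1,0,0,0],[-3,1,0,0],[0,2,1,0],[1,2,-1,1]] U=[[-2,1,-3,-3],[0,-3,2,3],[0,0,3,-1],[0,0,0,2]]

  r1 -= -3·r0 → [0,-3,2,3]
  r2 -= 0·r0 → [0,-6,7,5]
  r3 -= 1·r0 → [0,-6,1,9]
  r2 -= 2·r1 → [0,0,3,-1]
  r3 -= 2·r1 → [0,0,-3,3]
  r3 -= -1·r2 → [0,0,0,2]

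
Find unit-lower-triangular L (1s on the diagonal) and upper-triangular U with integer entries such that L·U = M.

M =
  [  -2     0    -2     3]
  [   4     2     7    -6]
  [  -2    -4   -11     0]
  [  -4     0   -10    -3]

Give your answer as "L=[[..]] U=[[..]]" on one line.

  r1 -= -2·r0 → [0,2,3,0]
  r2 -= 1·r0 → [0,-4,-9,-3]
  r3 -= 2·r0 → [0,0,-6,-9]
  r2 -= -2·r1 → [0,0,-3,-3]
  r3 -= 0·r1 → [0,0,-6,-9]
  r3 -= 2·r2 → [0,0,0,-3]

L=[[1,0,0,0],[-2,1,0,0],[1,-2,1,0],[2,0,2,1]] U=[[-2,0,-2,3],[0,2,3,0],[0,0,-3,-3],[0,0,0,-3]]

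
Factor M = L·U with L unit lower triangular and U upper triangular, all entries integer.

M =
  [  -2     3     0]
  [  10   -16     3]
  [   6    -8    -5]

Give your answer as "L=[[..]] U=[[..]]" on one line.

  R1 -= -5·R0 → [0,-1,3]
  R2 -= -3·R0 → [0,1,-5]
  R2 -= -1·R1 → [0,0,-2]

L=[[1,0,0],[-5,1,0],[-3,-1,1]] U=[[-2,3,0],[0,-1,3],[0,0,-2]]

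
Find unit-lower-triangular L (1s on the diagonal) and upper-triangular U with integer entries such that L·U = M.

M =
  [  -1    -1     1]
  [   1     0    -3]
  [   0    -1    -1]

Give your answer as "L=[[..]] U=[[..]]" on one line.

  r1 -= -1·r0 → [0,-1,-2]
  r2 -= 0·r0 → [0,-1,-1]
  r2 -= 1·r1 → [0,0,1]

L=[[1,0,0],[-1,1,0],[0,1,1]] U=[[-1,-1,1],[0,-1,-2],[0,0,1]]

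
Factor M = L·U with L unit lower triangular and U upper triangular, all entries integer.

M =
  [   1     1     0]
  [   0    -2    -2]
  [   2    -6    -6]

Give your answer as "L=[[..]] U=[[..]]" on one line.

  r1 -= 0·r0 → [0,-2,-2]
  r2 -= 2·r0 → [0,-8,-6]
  r2 -= 4·r1 → [0,0,2]

L=[[1,0,0],[0,1,0],[2,4,1]] U=[[1,1,0],[0,-2,-2],[0,0,2]]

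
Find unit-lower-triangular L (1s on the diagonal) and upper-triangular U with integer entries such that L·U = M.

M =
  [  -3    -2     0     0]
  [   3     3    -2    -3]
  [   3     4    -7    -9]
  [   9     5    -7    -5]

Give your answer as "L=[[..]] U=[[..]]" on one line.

  row1 -= -1·row0 → [0,1,-2,-3]
  row2 -= -1·row0 → [0,2,-7,-9]
  row3 -= -3·row0 → [0,-1,-7,-5]
  row2 -= 2·row1 → [0,0,-3,-3]
  row3 -= -1·row1 → [0,0,-9,-8]
  row3 -= 3·row2 → [0,0,0,1]

L=[[1,0,0,0],[-1,1,0,0],[-1,2,1,0],[-3,-1,3,1]] U=[[-3,-2,0,0],[0,1,-2,-3],[0,0,-3,-3],[0,0,0,1]]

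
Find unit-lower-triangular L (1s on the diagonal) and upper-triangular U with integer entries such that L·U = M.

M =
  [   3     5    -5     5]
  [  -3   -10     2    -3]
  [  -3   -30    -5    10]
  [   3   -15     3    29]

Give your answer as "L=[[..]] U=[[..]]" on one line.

L=[[1,0,0,0],[-1,1,0,0],[-1,5,1,0],[1,4,4,1]] U=[[3,5,-5,5],[0,-5,-3,2],[0,0,5,5],[0,0,0,-4]]

  row1 -= -1·row0 → [0,-5,-3,2]
  row2 -= -1·row0 → [0,-25,-10,15]
  row3 -= 1·row0 → [0,-20,8,24]
  row2 -= 5·row1 → [0,0,5,5]
  row3 -= 4·row1 → [0,0,20,16]
  row3 -= 4·row2 → [0,0,0,-4]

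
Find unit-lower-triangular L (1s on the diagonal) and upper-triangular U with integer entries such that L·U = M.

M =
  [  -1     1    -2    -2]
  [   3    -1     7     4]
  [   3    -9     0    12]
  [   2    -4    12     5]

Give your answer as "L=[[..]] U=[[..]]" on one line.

  row1 -= -3·row0 → [0,2,1,-2]
  row2 -= -3·row0 → [0,-6,-6,6]
  row3 -= -2·row0 → [0,-2,8,1]
  row2 -= -3·row1 → [0,0,-3,0]
  row3 -= -1·row1 → [0,0,9,-1]
  row3 -= -3·row2 → [0,0,0,-1]

L=[[1,0,0,0],[-3,1,0,0],[-3,-3,1,0],[-2,-1,-3,1]] U=[[-1,1,-2,-2],[0,2,1,-2],[0,0,-3,0],[0,0,0,-1]]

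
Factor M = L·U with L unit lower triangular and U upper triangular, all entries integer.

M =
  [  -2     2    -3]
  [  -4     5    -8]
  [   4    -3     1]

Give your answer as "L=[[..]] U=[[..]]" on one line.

L=[[1,0,0],[2,1,0],[-2,1,1]] U=[[-2,2,-3],[0,1,-2],[0,0,-3]]

  R1 -= 2·R0 → [0,1,-2]
  R2 -= -2·R0 → [0,1,-5]
  R2 -= 1·R1 → [0,0,-3]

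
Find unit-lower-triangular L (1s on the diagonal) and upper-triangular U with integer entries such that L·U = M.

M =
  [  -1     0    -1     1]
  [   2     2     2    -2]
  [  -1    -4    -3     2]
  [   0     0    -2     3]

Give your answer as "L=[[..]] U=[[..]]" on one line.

  R1 -= -2·R0 → [0,2,0,0]
  R2 -= 1·R0 → [0,-4,-2,1]
  R3 -= 0·R0 → [0,0,-2,3]
  R2 -= -2·R1 → [0,0,-2,1]
  R3 -= 0·R1 → [0,0,-2,3]
  R3 -= 1·R2 → [0,0,0,2]

L=[[1,0,0,0],[-2,1,0,0],[1,-2,1,0],[0,0,1,1]] U=[[-1,0,-1,1],[0,2,0,0],[0,0,-2,1],[0,0,0,2]]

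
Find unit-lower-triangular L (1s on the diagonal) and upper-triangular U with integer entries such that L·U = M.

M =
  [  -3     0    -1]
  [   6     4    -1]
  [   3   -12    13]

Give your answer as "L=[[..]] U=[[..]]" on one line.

  row1 -= -2·row0 → [0,4,-3]
  row2 -= -1·row0 → [0,-12,12]
  row2 -= -3·row1 → [0,0,3]

L=[[1,0,0],[-2,1,0],[-1,-3,1]] U=[[-3,0,-1],[0,4,-3],[0,0,3]]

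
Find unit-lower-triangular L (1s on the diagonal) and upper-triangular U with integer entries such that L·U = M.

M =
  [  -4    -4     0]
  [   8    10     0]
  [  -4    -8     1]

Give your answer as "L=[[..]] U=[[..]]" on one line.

  R1 -= -2·R0 → [0,2,0]
  R2 -= 1·R0 → [0,-4,1]
  R2 -= -2·R1 → [0,0,1]

L=[[1,0,0],[-2,1,0],[1,-2,1]] U=[[-4,-4,0],[0,2,0],[0,0,1]]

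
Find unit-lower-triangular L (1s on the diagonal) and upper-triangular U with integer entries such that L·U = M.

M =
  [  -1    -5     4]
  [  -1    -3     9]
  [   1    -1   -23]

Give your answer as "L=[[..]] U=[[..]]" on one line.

L=[[1,0,0],[1,1,0],[-1,-3,1]] U=[[-1,-5,4],[0,2,5],[0,0,-4]]

  r1 -= 1·r0 → [0,2,5]
  r2 -= -1·r0 → [0,-6,-19]
  r2 -= -3·r1 → [0,0,-4]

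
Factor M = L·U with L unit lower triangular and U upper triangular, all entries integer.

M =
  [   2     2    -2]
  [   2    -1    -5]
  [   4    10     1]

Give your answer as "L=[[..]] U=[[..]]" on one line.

  row1 -= 1·row0 → [0,-3,-3]
  row2 -= 2·row0 → [0,6,5]
  row2 -= -2·row1 → [0,0,-1]

L=[[1,0,0],[1,1,0],[2,-2,1]] U=[[2,2,-2],[0,-3,-3],[0,0,-1]]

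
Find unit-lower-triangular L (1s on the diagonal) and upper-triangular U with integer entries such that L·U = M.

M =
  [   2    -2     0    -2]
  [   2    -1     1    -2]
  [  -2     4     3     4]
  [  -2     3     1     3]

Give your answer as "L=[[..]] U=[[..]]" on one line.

  row1 -= 1·row0 → [0,1,1,0]
  row2 -= -1·row0 → [0,2,3,2]
  row3 -= -1·row0 → [0,1,1,1]
  row2 -= 2·row1 → [0,0,1,2]
  row3 -= 1·row1 → [0,0,0,1]
  row3 -= 0·row2 → [0,0,0,1]

L=[[1,0,0,0],[1,1,0,0],[-1,2,1,0],[-1,1,0,1]] U=[[2,-2,0,-2],[0,1,1,0],[0,0,1,2],[0,0,0,1]]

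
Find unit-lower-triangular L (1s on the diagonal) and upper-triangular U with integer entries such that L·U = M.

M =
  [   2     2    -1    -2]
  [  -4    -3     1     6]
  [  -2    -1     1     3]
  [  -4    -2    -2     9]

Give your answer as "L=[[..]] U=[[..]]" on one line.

  row1 -= -2·row0 → [0,1,-1,2]
  row2 -= -1·row0 → [0,1,0,1]
  row3 -= -2·row0 → [0,2,-4,5]
  row2 -= 1·row1 → [0,0,1,-1]
  row3 -= 2·row1 → [0,0,-2,1]
  row3 -= -2·row2 → [0,0,0,-1]

L=[[1,0,0,0],[-2,1,0,0],[-1,1,1,0],[-2,2,-2,1]] U=[[2,2,-1,-2],[0,1,-1,2],[0,0,1,-1],[0,0,0,-1]]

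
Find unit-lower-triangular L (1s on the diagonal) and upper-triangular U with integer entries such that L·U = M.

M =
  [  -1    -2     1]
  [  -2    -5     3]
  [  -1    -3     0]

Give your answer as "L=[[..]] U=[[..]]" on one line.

  r1 -= 2·r0 → [0,-1,1]
  r2 -= 1·r0 → [0,-1,-1]
  r2 -= 1·r1 → [0,0,-2]

L=[[1,0,0],[2,1,0],[1,1,1]] U=[[-1,-2,1],[0,-1,1],[0,0,-2]]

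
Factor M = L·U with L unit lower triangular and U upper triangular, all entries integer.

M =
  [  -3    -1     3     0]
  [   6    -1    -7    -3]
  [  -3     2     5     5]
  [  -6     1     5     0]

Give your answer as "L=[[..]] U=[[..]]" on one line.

L=[[1,0,0,0],[-2,1,0,0],[1,-1,1,0],[2,-1,-2,1]] U=[[-3,-1,3,0],[0,-3,-1,-3],[0,0,1,2],[0,0,0,1]]

  r1 -= -2·r0 → [0,-3,-1,-3]
  r2 -= 1·r0 → [0,3,2,5]
  r3 -= 2·r0 → [0,3,-1,0]
  r2 -= -1·r1 → [0,0,1,2]
  r3 -= -1·r1 → [0,0,-2,-3]
  r3 -= -2·r2 → [0,0,0,1]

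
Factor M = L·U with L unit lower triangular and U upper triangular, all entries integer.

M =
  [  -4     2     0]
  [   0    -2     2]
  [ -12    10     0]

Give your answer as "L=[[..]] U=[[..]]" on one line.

  r1 -= 0·r0 → [0,-2,2]
  r2 -= 3·r0 → [0,4,0]
  r2 -= -2·r1 → [0,0,4]

L=[[1,0,0],[0,1,0],[3,-2,1]] U=[[-4,2,0],[0,-2,2],[0,0,4]]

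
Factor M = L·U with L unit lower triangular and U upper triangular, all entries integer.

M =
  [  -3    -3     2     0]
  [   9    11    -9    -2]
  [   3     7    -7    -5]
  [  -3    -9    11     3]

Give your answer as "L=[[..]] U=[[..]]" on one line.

L=[[1,0,0,0],[-3,1,0,0],[-1,2,1,0],[1,-3,0,1]] U=[[-3,-3,2,0],[0,2,-3,-2],[0,0,1,-1],[0,0,0,-3]]

  r1 -= -3·r0 → [0,2,-3,-2]
  r2 -= -1·r0 → [0,4,-5,-5]
  r3 -= 1·r0 → [0,-6,9,3]
  r2 -= 2·r1 → [0,0,1,-1]
  r3 -= -3·r1 → [0,0,0,-3]
  r3 -= 0·r2 → [0,0,0,-3]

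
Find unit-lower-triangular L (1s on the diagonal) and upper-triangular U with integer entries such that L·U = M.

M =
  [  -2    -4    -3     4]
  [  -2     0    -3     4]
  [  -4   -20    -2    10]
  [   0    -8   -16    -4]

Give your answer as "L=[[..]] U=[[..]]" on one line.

L=[[1,0,0,0],[1,1,0,0],[2,-3,1,0],[0,-2,-4,1]] U=[[-2,-4,-3,4],[0,4,0,0],[0,0,4,2],[0,0,0,4]]

  row1 -= 1·row0 → [0,4,0,0]
  row2 -= 2·row0 → [0,-12,4,2]
  row3 -= 0·row0 → [0,-8,-16,-4]
  row2 -= -3·row1 → [0,0,4,2]
  row3 -= -2·row1 → [0,0,-16,-4]
  row3 -= -4·row2 → [0,0,0,4]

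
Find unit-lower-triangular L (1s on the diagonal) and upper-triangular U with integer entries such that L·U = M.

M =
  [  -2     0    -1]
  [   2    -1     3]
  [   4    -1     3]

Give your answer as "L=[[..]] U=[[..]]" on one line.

  R1 -= -1·R0 → [0,-1,2]
  R2 -= -2·R0 → [0,-1,1]
  R2 -= 1·R1 → [0,0,-1]

L=[[1,0,0],[-1,1,0],[-2,1,1]] U=[[-2,0,-1],[0,-1,2],[0,0,-1]]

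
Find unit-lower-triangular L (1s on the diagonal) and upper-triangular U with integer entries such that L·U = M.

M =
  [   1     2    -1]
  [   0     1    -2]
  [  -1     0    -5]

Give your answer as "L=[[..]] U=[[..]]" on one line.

  R1 -= 0·R0 → [0,1,-2]
  R2 -= -1·R0 → [0,2,-6]
  R2 -= 2·R1 → [0,0,-2]

L=[[1,0,0],[0,1,0],[-1,2,1]] U=[[1,2,-1],[0,1,-2],[0,0,-2]]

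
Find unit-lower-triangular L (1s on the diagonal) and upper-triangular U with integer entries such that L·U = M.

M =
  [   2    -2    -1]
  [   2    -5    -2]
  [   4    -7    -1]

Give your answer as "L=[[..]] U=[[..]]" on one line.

  r1 -= 1·r0 → [0,-3,-1]
  r2 -= 2·r0 → [0,-3,1]
  r2 -= 1·r1 → [0,0,2]

L=[[1,0,0],[1,1,0],[2,1,1]] U=[[2,-2,-1],[0,-3,-1],[0,0,2]]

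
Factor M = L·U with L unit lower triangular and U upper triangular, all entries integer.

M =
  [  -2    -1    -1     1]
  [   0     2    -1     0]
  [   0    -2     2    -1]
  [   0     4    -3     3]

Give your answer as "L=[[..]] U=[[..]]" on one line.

  r1 -= 0·r0 → [0,2,-1,0]
  r2 -= 0·r0 → [0,-2,2,-1]
  r3 -= 0·r0 → [0,4,-3,3]
  r2 -= -1·r1 → [0,0,1,-1]
  r3 -= 2·r1 → [0,0,-1,3]
  r3 -= -1·r2 → [0,0,0,2]

L=[[1,0,0,0],[0,1,0,0],[0,-1,1,0],[0,2,-1,1]] U=[[-2,-1,-1,1],[0,2,-1,0],[0,0,1,-1],[0,0,0,2]]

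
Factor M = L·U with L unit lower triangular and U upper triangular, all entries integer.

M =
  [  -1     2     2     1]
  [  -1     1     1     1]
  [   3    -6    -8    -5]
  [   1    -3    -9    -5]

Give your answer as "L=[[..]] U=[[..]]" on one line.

L=[[1,0,0,0],[1,1,0,0],[-3,0,1,0],[-1,1,3,1]] U=[[-1,2,2,1],[0,-1,-1,0],[0,0,-2,-2],[0,0,0,2]]

  R1 -= 1·R0 → [0,-1,-1,0]
  R2 -= -3·R0 → [0,0,-2,-2]
  R3 -= -1·R0 → [0,-1,-7,-4]
  R2 -= 0·R1 → [0,0,-2,-2]
  R3 -= 1·R1 → [0,0,-6,-4]
  R3 -= 3·R2 → [0,0,0,2]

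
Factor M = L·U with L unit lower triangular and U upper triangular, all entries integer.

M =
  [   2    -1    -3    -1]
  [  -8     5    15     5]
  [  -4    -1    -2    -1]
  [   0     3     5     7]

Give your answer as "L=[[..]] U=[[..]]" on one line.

L=[[1,0,0,0],[-4,1,0,0],[-2,-3,1,0],[0,3,-4,1]] U=[[2,-1,-3,-1],[0,1,3,1],[0,0,1,0],[0,0,0,4]]

  r1 -= -4·r0 → [0,1,3,1]
  r2 -= -2·r0 → [0,-3,-8,-3]
  r3 -= 0·r0 → [0,3,5,7]
  r2 -= -3·r1 → [0,0,1,0]
  r3 -= 3·r1 → [0,0,-4,4]
  r3 -= -4·r2 → [0,0,0,4]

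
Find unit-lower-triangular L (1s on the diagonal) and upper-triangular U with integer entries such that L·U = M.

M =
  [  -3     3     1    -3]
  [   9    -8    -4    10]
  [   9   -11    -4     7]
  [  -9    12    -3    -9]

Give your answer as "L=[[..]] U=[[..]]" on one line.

  R1 -= -3·R0 → [0,1,-1,1]
  R2 -= -3·R0 → [0,-2,-1,-2]
  R3 -= 3·R0 → [0,3,-6,0]
  R2 -= -2·R1 → [0,0,-3,0]
  R3 -= 3·R1 → [0,0,-3,-3]
  R3 -= 1·R2 → [0,0,0,-3]

L=[[1,0,0,0],[-3,1,0,0],[-3,-2,1,0],[3,3,1,1]] U=[[-3,3,1,-3],[0,1,-1,1],[0,0,-3,0],[0,0,0,-3]]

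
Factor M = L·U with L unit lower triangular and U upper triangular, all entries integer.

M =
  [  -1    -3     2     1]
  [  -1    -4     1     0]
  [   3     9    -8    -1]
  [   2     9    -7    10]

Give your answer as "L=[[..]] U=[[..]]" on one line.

  row1 -= 1·row0 → [0,-1,-1,-1]
  row2 -= -3·row0 → [0,0,-2,2]
  row3 -= -2·row0 → [0,3,-3,12]
  row2 -= 0·row1 → [0,0,-2,2]
  row3 -= -3·row1 → [0,0,-6,9]
  row3 -= 3·row2 → [0,0,0,3]

L=[[1,0,0,0],[1,1,0,0],[-3,0,1,0],[-2,-3,3,1]] U=[[-1,-3,2,1],[0,-1,-1,-1],[0,0,-2,2],[0,0,0,3]]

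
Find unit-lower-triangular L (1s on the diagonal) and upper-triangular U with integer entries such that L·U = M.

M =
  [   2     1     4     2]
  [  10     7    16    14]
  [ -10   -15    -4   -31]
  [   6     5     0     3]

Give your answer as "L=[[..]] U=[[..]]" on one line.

  row1 -= 5·row0 → [0,2,-4,4]
  row2 -= -5·row0 → [0,-10,16,-21]
  row3 -= 3·row0 → [0,2,-12,-3]
  row2 -= -5·row1 → [0,0,-4,-1]
  row3 -= 1·row1 → [0,0,-8,-7]
  row3 -= 2·row2 → [0,0,0,-5]

L=[[1,0,0,0],[5,1,0,0],[-5,-5,1,0],[3,1,2,1]] U=[[2,1,4,2],[0,2,-4,4],[0,0,-4,-1],[0,0,0,-5]]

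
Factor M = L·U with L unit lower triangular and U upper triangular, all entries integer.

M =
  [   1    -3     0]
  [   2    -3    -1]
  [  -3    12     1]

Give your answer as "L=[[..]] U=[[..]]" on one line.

  R1 -= 2·R0 → [0,3,-1]
  R2 -= -3·R0 → [0,3,1]
  R2 -= 1·R1 → [0,0,2]

L=[[1,0,0],[2,1,0],[-3,1,1]] U=[[1,-3,0],[0,3,-1],[0,0,2]]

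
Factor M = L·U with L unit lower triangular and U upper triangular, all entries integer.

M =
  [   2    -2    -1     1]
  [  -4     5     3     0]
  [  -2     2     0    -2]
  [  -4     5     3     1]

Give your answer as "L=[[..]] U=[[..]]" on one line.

  r1 -= -2·r0 → [0,1,1,2]
  r2 -= -1·r0 → [0,0,-1,-1]
  r3 -= -2·r0 → [0,1,1,3]
  r2 -= 0·r1 → [0,0,-1,-1]
  r3 -= 1·r1 → [0,0,0,1]
  r3 -= 0·r2 → [0,0,0,1]

L=[[1,0,0,0],[-2,1,0,0],[-1,0,1,0],[-2,1,0,1]] U=[[2,-2,-1,1],[0,1,1,2],[0,0,-1,-1],[0,0,0,1]]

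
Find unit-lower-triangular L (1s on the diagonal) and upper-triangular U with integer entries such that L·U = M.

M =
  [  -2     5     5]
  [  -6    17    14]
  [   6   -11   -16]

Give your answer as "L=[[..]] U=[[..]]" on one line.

  R1 -= 3·R0 → [0,2,-1]
  R2 -= -3·R0 → [0,4,-1]
  R2 -= 2·R1 → [0,0,1]

L=[[1,0,0],[3,1,0],[-3,2,1]] U=[[-2,5,5],[0,2,-1],[0,0,1]]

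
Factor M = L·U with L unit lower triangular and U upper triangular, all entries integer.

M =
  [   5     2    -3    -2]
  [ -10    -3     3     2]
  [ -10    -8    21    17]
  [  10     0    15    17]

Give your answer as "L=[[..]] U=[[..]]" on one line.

  r1 -= -2·r0 → [0,1,-3,-2]
  r2 -= -2·r0 → [0,-4,15,13]
  r3 -= 2·r0 → [0,-4,21,21]
  r2 -= -4·r1 → [0,0,3,5]
  r3 -= -4·r1 → [0,0,9,13]
  r3 -= 3·r2 → [0,0,0,-2]

L=[[1,0,0,0],[-2,1,0,0],[-2,-4,1,0],[2,-4,3,1]] U=[[5,2,-3,-2],[0,1,-3,-2],[0,0,3,5],[0,0,0,-2]]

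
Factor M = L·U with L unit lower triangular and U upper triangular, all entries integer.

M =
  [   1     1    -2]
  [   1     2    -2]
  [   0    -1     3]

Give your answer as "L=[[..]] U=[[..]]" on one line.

  R1 -= 1·R0 → [0,1,0]
  R2 -= 0·R0 → [0,-1,3]
  R2 -= -1·R1 → [0,0,3]

L=[[1,0,0],[1,1,0],[0,-1,1]] U=[[1,1,-2],[0,1,0],[0,0,3]]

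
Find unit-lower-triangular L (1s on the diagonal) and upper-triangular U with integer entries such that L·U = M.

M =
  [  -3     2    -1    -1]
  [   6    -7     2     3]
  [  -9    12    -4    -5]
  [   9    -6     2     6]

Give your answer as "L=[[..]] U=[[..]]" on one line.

L=[[1,0,0,0],[-2,1,0,0],[3,-2,1,0],[-3,0,1,1]] U=[[-3,2,-1,-1],[0,-3,0,1],[0,0,-1,0],[0,0,0,3]]

  R1 -= -2·R0 → [0,-3,0,1]
  R2 -= 3·R0 → [0,6,-1,-2]
  R3 -= -3·R0 → [0,0,-1,3]
  R2 -= -2·R1 → [0,0,-1,0]
  R3 -= 0·R1 → [0,0,-1,3]
  R3 -= 1·R2 → [0,0,0,3]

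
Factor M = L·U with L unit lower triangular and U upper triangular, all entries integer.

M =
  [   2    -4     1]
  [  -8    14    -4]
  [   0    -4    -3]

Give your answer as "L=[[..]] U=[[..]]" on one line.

  R1 -= -4·R0 → [0,-2,0]
  R2 -= 0·R0 → [0,-4,-3]
  R2 -= 2·R1 → [0,0,-3]

L=[[1,0,0],[-4,1,0],[0,2,1]] U=[[2,-4,1],[0,-2,0],[0,0,-3]]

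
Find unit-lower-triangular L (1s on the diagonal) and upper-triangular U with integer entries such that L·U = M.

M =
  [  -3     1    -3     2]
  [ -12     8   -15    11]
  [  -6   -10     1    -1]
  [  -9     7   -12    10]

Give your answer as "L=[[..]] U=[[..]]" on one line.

L=[[1,0,0,0],[4,1,0,0],[2,-3,1,0],[3,1,0,1]] U=[[-3,1,-3,2],[0,4,-3,3],[0,0,-2,4],[0,0,0,1]]

  R1 -= 4·R0 → [0,4,-3,3]
  R2 -= 2·R0 → [0,-12,7,-5]
  R3 -= 3·R0 → [0,4,-3,4]
  R2 -= -3·R1 → [0,0,-2,4]
  R3 -= 1·R1 → [0,0,0,1]
  R3 -= 0·R2 → [0,0,0,1]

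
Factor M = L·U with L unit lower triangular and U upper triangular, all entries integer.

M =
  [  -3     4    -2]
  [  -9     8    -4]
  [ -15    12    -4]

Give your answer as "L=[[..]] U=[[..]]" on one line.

L=[[1,0,0],[3,1,0],[5,2,1]] U=[[-3,4,-2],[0,-4,2],[0,0,2]]

  r1 -= 3·r0 → [0,-4,2]
  r2 -= 5·r0 → [0,-8,6]
  r2 -= 2·r1 → [0,0,2]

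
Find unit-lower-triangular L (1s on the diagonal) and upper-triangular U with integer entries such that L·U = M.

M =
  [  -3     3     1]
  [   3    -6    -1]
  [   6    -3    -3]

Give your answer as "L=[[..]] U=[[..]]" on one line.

L=[[1,0,0],[-1,1,0],[-2,-1,1]] U=[[-3,3,1],[0,-3,0],[0,0,-1]]

  r1 -= -1·r0 → [0,-3,0]
  r2 -= -2·r0 → [0,3,-1]
  r2 -= -1·r1 → [0,0,-1]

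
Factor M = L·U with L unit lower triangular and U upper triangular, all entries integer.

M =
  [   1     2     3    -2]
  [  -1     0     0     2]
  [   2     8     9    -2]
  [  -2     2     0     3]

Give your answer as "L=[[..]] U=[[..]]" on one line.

L=[[1,0,0,0],[-1,1,0,0],[2,2,1,0],[-2,3,1,1]] U=[[1,2,3,-2],[0,2,3,0],[0,0,-3,2],[0,0,0,-3]]

  row1 -= -1·row0 → [0,2,3,0]
  row2 -= 2·row0 → [0,4,3,2]
  row3 -= -2·row0 → [0,6,6,-1]
  row2 -= 2·row1 → [0,0,-3,2]
  row3 -= 3·row1 → [0,0,-3,-1]
  row3 -= 1·row2 → [0,0,0,-3]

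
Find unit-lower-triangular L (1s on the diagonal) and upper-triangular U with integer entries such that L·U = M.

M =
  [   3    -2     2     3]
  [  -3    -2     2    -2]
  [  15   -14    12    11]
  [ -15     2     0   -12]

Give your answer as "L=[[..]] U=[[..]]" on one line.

L=[[1,0,0,0],[-1,1,0,0],[5,1,1,0],[-5,2,-1,1]] U=[[3,-2,2,3],[0,-4,4,1],[0,0,-2,-5],[0,0,0,-4]]

  r1 -= -1·r0 → [0,-4,4,1]
  r2 -= 5·r0 → [0,-4,2,-4]
  r3 -= -5·r0 → [0,-8,10,3]
  r2 -= 1·r1 → [0,0,-2,-5]
  r3 -= 2·r1 → [0,0,2,1]
  r3 -= -1·r2 → [0,0,0,-4]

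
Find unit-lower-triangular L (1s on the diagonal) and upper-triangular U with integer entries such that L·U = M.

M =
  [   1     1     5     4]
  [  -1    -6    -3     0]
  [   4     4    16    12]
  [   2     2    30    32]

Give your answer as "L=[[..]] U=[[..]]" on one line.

  row1 -= -1·row0 → [0,-5,2,4]
  row2 -= 4·row0 → [0,0,-4,-4]
  row3 -= 2·row0 → [0,0,20,24]
  row2 -= 0·row1 → [0,0,-4,-4]
  row3 -= 0·row1 → [0,0,20,24]
  row3 -= -5·row2 → [0,0,0,4]

L=[[1,0,0,0],[-1,1,0,0],[4,0,1,0],[2,0,-5,1]] U=[[1,1,5,4],[0,-5,2,4],[0,0,-4,-4],[0,0,0,4]]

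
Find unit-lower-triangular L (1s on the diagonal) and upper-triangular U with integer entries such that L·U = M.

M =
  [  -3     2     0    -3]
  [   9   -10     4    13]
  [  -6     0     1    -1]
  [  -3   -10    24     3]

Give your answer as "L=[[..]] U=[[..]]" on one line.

L=[[1,0,0,0],[-3,1,0,0],[2,1,1,0],[1,3,-4,1]] U=[[-3,2,0,-3],[0,-4,4,4],[0,0,-3,1],[0,0,0,-2]]

  r1 -= -3·r0 → [0,-4,4,4]
  r2 -= 2·r0 → [0,-4,1,5]
  r3 -= 1·r0 → [0,-12,24,6]
  r2 -= 1·r1 → [0,0,-3,1]
  r3 -= 3·r1 → [0,0,12,-6]
  r3 -= -4·r2 → [0,0,0,-2]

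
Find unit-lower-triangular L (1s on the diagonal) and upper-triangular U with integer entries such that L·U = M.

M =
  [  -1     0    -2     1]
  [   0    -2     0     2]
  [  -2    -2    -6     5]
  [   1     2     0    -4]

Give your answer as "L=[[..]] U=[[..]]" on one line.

L=[[1,0,0,0],[0,1,0,0],[2,1,1,0],[-1,-1,1,1]] U=[[-1,0,-2,1],[0,-2,0,2],[0,0,-2,1],[0,0,0,-2]]

  r1 -= 0·r0 → [0,-2,0,2]
  r2 -= 2·r0 → [0,-2,-2,3]
  r3 -= -1·r0 → [0,2,-2,-3]
  r2 -= 1·r1 → [0,0,-2,1]
  r3 -= -1·r1 → [0,0,-2,-1]
  r3 -= 1·r2 → [0,0,0,-2]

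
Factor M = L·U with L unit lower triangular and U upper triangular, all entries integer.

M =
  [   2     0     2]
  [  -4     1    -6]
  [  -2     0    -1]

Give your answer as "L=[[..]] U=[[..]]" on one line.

L=[[1,0,0],[-2,1,0],[-1,0,1]] U=[[2,0,2],[0,1,-2],[0,0,1]]

  R1 -= -2·R0 → [0,1,-2]
  R2 -= -1·R0 → [0,0,1]
  R2 -= 0·R1 → [0,0,1]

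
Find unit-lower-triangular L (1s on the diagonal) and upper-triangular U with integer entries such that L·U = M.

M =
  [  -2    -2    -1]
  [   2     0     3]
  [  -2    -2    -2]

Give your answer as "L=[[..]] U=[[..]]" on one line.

  row1 -= -1·row0 → [0,-2,2]
  row2 -= 1·row0 → [0,0,-1]
  row2 -= 0·row1 → [0,0,-1]

L=[[1,0,0],[-1,1,0],[1,0,1]] U=[[-2,-2,-1],[0,-2,2],[0,0,-1]]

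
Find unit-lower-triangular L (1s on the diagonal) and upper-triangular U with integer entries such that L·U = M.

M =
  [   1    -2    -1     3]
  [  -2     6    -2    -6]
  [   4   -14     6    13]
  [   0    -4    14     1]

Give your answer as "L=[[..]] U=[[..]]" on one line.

  row1 -= -2·row0 → [0,2,-4,0]
  row2 -= 4·row0 → [0,-6,10,1]
  row3 -= 0·row0 → [0,-4,14,1]
  row2 -= -3·row1 → [0,0,-2,1]
  row3 -= -2·row1 → [0,0,6,1]
  row3 -= -3·row2 → [0,0,0,4]

L=[[1,0,0,0],[-2,1,0,0],[4,-3,1,0],[0,-2,-3,1]] U=[[1,-2,-1,3],[0,2,-4,0],[0,0,-2,1],[0,0,0,4]]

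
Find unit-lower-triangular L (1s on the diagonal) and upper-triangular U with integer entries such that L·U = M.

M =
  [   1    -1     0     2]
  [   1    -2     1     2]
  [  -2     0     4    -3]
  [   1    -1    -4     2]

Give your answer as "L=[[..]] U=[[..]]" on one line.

L=[[1,0,0,0],[1,1,0,0],[-2,2,1,0],[1,0,-2,1]] U=[[1,-1,0,2],[0,-1,1,0],[0,0,2,1],[0,0,0,2]]

  r1 -= 1·r0 → [0,-1,1,0]
  r2 -= -2·r0 → [0,-2,4,1]
  r3 -= 1·r0 → [0,0,-4,0]
  r2 -= 2·r1 → [0,0,2,1]
  r3 -= 0·r1 → [0,0,-4,0]
  r3 -= -2·r2 → [0,0,0,2]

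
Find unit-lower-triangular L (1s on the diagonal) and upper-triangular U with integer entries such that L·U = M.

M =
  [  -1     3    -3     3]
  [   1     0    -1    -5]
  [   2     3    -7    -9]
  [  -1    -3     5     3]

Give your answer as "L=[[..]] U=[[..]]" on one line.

  row1 -= -1·row0 → [0,3,-4,-2]
  row2 -= -2·row0 → [0,9,-13,-3]
  row3 -= 1·row0 → [0,-6,8,0]
  row2 -= 3·row1 → [0,0,-1,3]
  row3 -= -2·row1 → [0,0,0,-4]
  row3 -= 0·row2 → [0,0,0,-4]

L=[[1,0,0,0],[-1,1,0,0],[-2,3,1,0],[1,-2,0,1]] U=[[-1,3,-3,3],[0,3,-4,-2],[0,0,-1,3],[0,0,0,-4]]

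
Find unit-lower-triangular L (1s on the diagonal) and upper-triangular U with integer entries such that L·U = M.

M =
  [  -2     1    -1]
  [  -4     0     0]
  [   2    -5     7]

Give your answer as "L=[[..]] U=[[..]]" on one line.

  r1 -= 2·r0 → [0,-2,2]
  r2 -= -1·r0 → [0,-4,6]
  r2 -= 2·r1 → [0,0,2]

L=[[1,0,0],[2,1,0],[-1,2,1]] U=[[-2,1,-1],[0,-2,2],[0,0,2]]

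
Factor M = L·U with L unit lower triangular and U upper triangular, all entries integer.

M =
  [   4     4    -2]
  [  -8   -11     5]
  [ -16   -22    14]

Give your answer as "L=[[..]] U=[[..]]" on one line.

L=[[1,0,0],[-2,1,0],[-4,2,1]] U=[[4,4,-2],[0,-3,1],[0,0,4]]

  R1 -= -2·R0 → [0,-3,1]
  R2 -= -4·R0 → [0,-6,6]
  R2 -= 2·R1 → [0,0,4]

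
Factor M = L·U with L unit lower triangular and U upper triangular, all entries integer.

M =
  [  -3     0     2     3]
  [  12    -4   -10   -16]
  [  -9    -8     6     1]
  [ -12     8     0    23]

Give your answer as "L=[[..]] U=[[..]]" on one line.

L=[[1,0,0,0],[-4,1,0,0],[3,2,1,0],[4,-2,-3,1]] U=[[-3,0,2,3],[0,-4,-2,-4],[0,0,4,0],[0,0,0,3]]

  row1 -= -4·row0 → [0,-4,-2,-4]
  row2 -= 3·row0 → [0,-8,0,-8]
  row3 -= 4·row0 → [0,8,-8,11]
  row2 -= 2·row1 → [0,0,4,0]
  row3 -= -2·row1 → [0,0,-12,3]
  row3 -= -3·row2 → [0,0,0,3]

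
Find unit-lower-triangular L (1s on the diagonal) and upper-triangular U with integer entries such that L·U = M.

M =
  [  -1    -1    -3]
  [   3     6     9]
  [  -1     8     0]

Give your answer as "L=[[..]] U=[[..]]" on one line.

L=[[1,0,0],[-3,1,0],[1,3,1]] U=[[-1,-1,-3],[0,3,0],[0,0,3]]

  r1 -= -3·r0 → [0,3,0]
  r2 -= 1·r0 → [0,9,3]
  r2 -= 3·r1 → [0,0,3]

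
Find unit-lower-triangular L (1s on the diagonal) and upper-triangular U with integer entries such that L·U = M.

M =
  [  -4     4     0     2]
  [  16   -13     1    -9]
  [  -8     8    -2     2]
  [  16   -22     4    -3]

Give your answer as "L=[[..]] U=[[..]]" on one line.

  R1 -= -4·R0 → [0,3,1,-1]
  R2 -= 2·R0 → [0,0,-2,-2]
  R3 -= -4·R0 → [0,-6,4,5]
  R2 -= 0·R1 → [0,0,-2,-2]
  R3 -= -2·R1 → [0,0,6,3]
  R3 -= -3·R2 → [0,0,0,-3]

L=[[1,0,0,0],[-4,1,0,0],[2,0,1,0],[-4,-2,-3,1]] U=[[-4,4,0,2],[0,3,1,-1],[0,0,-2,-2],[0,0,0,-3]]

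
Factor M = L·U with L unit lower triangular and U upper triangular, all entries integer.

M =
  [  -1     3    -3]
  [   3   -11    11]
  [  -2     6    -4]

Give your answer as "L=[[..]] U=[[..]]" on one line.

L=[[1,0,0],[-3,1,0],[2,0,1]] U=[[-1,3,-3],[0,-2,2],[0,0,2]]

  r1 -= -3·r0 → [0,-2,2]
  r2 -= 2·r0 → [0,0,2]
  r2 -= 0·r1 → [0,0,2]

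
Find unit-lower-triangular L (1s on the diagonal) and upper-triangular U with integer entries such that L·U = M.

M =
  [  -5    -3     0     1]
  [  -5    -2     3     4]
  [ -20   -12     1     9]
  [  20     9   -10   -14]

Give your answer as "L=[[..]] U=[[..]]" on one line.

  r1 -= 1·r0 → [0,1,3,3]
  r2 -= 4·r0 → [0,0,1,5]
  r3 -= -4·r0 → [0,-3,-10,-10]
  r2 -= 0·r1 → [0,0,1,5]
  r3 -= -3·r1 → [0,0,-1,-1]
  r3 -= -1·r2 → [0,0,0,4]

L=[[1,0,0,0],[1,1,0,0],[4,0,1,0],[-4,-3,-1,1]] U=[[-5,-3,0,1],[0,1,3,3],[0,0,1,5],[0,0,0,4]]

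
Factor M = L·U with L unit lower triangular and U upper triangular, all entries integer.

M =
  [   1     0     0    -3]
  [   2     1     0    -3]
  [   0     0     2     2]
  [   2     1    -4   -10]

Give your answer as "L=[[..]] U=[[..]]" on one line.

  R1 -= 2·R0 → [0,1,0,3]
  R2 -= 0·R0 → [0,0,2,2]
  R3 -= 2·R0 → [0,1,-4,-4]
  R2 -= 0·R1 → [0,0,2,2]
  R3 -= 1·R1 → [0,0,-4,-7]
  R3 -= -2·R2 → [0,0,0,-3]

L=[[1,0,0,0],[2,1,0,0],[0,0,1,0],[2,1,-2,1]] U=[[1,0,0,-3],[0,1,0,3],[0,0,2,2],[0,0,0,-3]]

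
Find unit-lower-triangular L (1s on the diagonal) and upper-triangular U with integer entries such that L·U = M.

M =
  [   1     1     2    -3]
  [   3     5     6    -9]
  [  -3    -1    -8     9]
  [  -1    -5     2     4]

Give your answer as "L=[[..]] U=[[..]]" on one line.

  R1 -= 3·R0 → [0,2,0,0]
  R2 -= -3·R0 → [0,2,-2,0]
  R3 -= -1·R0 → [0,-4,4,1]
  R2 -= 1·R1 → [0,0,-2,0]
  R3 -= -2·R1 → [0,0,4,1]
  R3 -= -2·R2 → [0,0,0,1]

L=[[1,0,0,0],[3,1,0,0],[-3,1,1,0],[-1,-2,-2,1]] U=[[1,1,2,-3],[0,2,0,0],[0,0,-2,0],[0,0,0,1]]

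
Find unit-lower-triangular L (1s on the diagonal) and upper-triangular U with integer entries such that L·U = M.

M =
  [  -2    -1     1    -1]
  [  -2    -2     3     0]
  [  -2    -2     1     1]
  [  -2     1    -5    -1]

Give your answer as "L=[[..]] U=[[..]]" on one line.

L=[[1,0,0,0],[1,1,0,0],[1,1,1,0],[1,-2,1,1]] U=[[-2,-1,1,-1],[0,-1,2,1],[0,0,-2,1],[0,0,0,1]]

  row1 -= 1·row0 → [0,-1,2,1]
  row2 -= 1·row0 → [0,-1,0,2]
  row3 -= 1·row0 → [0,2,-6,0]
  row2 -= 1·row1 → [0,0,-2,1]
  row3 -= -2·row1 → [0,0,-2,2]
  row3 -= 1·row2 → [0,0,0,1]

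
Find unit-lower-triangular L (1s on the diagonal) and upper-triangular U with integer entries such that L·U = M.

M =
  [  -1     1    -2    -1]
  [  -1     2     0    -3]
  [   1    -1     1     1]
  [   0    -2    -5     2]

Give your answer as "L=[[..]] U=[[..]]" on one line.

  R1 -= 1·R0 → [0,1,2,-2]
  R2 -= -1·R0 → [0,0,-1,0]
  R3 -= 0·R0 → [0,-2,-5,2]
  R2 -= 0·R1 → [0,0,-1,0]
  R3 -= -2·R1 → [0,0,-1,-2]
  R3 -= 1·R2 → [0,0,0,-2]

L=[[1,0,0,0],[1,1,0,0],[-1,0,1,0],[0,-2,1,1]] U=[[-1,1,-2,-1],[0,1,2,-2],[0,0,-1,0],[0,0,0,-2]]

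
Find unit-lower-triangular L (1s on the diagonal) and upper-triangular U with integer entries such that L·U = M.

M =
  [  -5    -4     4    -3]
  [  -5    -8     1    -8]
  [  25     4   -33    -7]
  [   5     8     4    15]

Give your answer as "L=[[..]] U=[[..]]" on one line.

  R1 -= 1·R0 → [0,-4,-3,-5]
  R2 -= -5·R0 → [0,-16,-13,-22]
  R3 -= -1·R0 → [0,4,8,12]
  R2 -= 4·R1 → [0,0,-1,-2]
  R3 -= -1·R1 → [0,0,5,7]
  R3 -= -5·R2 → [0,0,0,-3]

L=[[1,0,0,0],[1,1,0,0],[-5,4,1,0],[-1,-1,-5,1]] U=[[-5,-4,4,-3],[0,-4,-3,-5],[0,0,-1,-2],[0,0,0,-3]]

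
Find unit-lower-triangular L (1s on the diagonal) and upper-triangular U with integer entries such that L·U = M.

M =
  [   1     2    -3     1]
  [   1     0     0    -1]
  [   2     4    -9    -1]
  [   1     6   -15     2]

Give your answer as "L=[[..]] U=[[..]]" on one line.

L=[[1,0,0,0],[1,1,0,0],[2,0,1,0],[1,-2,2,1]] U=[[1,2,-3,1],[0,-2,3,-2],[0,0,-3,-3],[0,0,0,3]]

  r1 -= 1·r0 → [0,-2,3,-2]
  r2 -= 2·r0 → [0,0,-3,-3]
  r3 -= 1·r0 → [0,4,-12,1]
  r2 -= 0·r1 → [0,0,-3,-3]
  r3 -= -2·r1 → [0,0,-6,-3]
  r3 -= 2·r2 → [0,0,0,3]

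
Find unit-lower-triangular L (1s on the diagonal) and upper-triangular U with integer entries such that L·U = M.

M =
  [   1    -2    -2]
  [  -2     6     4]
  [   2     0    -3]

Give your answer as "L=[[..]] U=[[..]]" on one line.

L=[[1,0,0],[-2,1,0],[2,2,1]] U=[[1,-2,-2],[0,2,0],[0,0,1]]

  R1 -= -2·R0 → [0,2,0]
  R2 -= 2·R0 → [0,4,1]
  R2 -= 2·R1 → [0,0,1]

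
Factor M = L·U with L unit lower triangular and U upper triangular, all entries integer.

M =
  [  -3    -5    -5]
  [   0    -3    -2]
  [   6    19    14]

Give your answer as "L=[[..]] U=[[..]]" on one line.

L=[[1,0,0],[0,1,0],[-2,-3,1]] U=[[-3,-5,-5],[0,-3,-2],[0,0,-2]]

  R1 -= 0·R0 → [0,-3,-2]
  R2 -= -2·R0 → [0,9,4]
  R2 -= -3·R1 → [0,0,-2]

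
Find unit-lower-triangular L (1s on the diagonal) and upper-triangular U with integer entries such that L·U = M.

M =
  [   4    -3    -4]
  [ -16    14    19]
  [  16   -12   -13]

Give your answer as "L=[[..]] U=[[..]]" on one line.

  r1 -= -4·r0 → [0,2,3]
  r2 -= 4·r0 → [0,0,3]
  r2 -= 0·r1 → [0,0,3]

L=[[1,0,0],[-4,1,0],[4,0,1]] U=[[4,-3,-4],[0,2,3],[0,0,3]]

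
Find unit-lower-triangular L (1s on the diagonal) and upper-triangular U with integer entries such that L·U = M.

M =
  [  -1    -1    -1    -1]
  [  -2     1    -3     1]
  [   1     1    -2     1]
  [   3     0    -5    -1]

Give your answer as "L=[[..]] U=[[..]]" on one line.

L=[[1,0,0,0],[2,1,0,0],[-1,0,1,0],[-3,-1,3,1]] U=[[-1,-1,-1,-1],[0,3,-1,3],[0,0,-3,0],[0,0,0,-1]]

  row1 -= 2·row0 → [0,3,-1,3]
  row2 -= -1·row0 → [0,0,-3,0]
  row3 -= -3·row0 → [0,-3,-8,-4]
  row2 -= 0·row1 → [0,0,-3,0]
  row3 -= -1·row1 → [0,0,-9,-1]
  row3 -= 3·row2 → [0,0,0,-1]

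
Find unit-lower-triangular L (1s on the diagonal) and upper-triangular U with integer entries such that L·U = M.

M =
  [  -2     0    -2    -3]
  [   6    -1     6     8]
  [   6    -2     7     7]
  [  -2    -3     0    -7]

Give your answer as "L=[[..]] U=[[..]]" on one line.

L=[[1,0,0,0],[-3,1,0,0],[-3,2,1,0],[1,3,2,1]] U=[[-2,0,-2,-3],[0,-1,0,-1],[0,0,1,0],[0,0,0,-1]]

  R1 -= -3·R0 → [0,-1,0,-1]
  R2 -= -3·R0 → [0,-2,1,-2]
  R3 -= 1·R0 → [0,-3,2,-4]
  R2 -= 2·R1 → [0,0,1,0]
  R3 -= 3·R1 → [0,0,2,-1]
  R3 -= 2·R2 → [0,0,0,-1]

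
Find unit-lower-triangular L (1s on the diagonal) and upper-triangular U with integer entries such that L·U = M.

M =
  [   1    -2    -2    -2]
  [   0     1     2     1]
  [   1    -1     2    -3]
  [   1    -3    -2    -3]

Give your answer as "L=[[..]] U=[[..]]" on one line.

  row1 -= 0·row0 → [0,1,2,1]
  row2 -= 1·row0 → [0,1,4,-1]
  row3 -= 1·row0 → [0,-1,0,-1]
  row2 -= 1·row1 → [0,0,2,-2]
  row3 -= -1·row1 → [0,0,2,0]
  row3 -= 1·row2 → [0,0,0,2]

L=[[1,0,0,0],[0,1,0,0],[1,1,1,0],[1,-1,1,1]] U=[[1,-2,-2,-2],[0,1,2,1],[0,0,2,-2],[0,0,0,2]]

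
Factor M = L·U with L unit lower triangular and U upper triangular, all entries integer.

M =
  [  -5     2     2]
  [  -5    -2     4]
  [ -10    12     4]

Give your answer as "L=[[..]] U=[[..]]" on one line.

L=[[1,0,0],[1,1,0],[2,-2,1]] U=[[-5,2,2],[0,-4,2],[0,0,4]]

  r1 -= 1·r0 → [0,-4,2]
  r2 -= 2·r0 → [0,8,0]
  r2 -= -2·r1 → [0,0,4]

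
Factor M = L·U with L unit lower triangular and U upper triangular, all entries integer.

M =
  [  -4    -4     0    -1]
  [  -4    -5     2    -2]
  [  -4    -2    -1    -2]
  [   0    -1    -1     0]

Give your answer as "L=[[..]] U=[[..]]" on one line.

  R1 -= 1·R0 → [0,-1,2,-1]
  R2 -= 1·R0 → [0,2,-1,-1]
  R3 -= 0·R0 → [0,-1,-1,0]
  R2 -= -2·R1 → [0,0,3,-3]
  R3 -= 1·R1 → [0,0,-3,1]
  R3 -= -1·R2 → [0,0,0,-2]

L=[[1,0,0,0],[1,1,0,0],[1,-2,1,0],[0,1,-1,1]] U=[[-4,-4,0,-1],[0,-1,2,-1],[0,0,3,-3],[0,0,0,-2]]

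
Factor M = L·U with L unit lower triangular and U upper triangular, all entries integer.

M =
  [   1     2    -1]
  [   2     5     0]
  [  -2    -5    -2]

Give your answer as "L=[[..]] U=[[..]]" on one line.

  r1 -= 2·r0 → [0,1,2]
  r2 -= -2·r0 → [0,-1,-4]
  r2 -= -1·r1 → [0,0,-2]

L=[[1,0,0],[2,1,0],[-2,-1,1]] U=[[1,2,-1],[0,1,2],[0,0,-2]]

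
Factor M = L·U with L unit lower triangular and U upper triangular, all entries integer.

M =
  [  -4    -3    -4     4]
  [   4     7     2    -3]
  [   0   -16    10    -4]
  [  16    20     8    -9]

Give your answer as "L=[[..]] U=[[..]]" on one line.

L=[[1,0,0,0],[-1,1,0,0],[0,-4,1,0],[-4,2,-2,1]] U=[[-4,-3,-4,4],[0,4,-2,1],[0,0,2,0],[0,0,0,5]]

  R1 -= -1·R0 → [0,4,-2,1]
  R2 -= 0·R0 → [0,-16,10,-4]
  R3 -= -4·R0 → [0,8,-8,7]
  R2 -= -4·R1 → [0,0,2,0]
  R3 -= 2·R1 → [0,0,-4,5]
  R3 -= -2·R2 → [0,0,0,5]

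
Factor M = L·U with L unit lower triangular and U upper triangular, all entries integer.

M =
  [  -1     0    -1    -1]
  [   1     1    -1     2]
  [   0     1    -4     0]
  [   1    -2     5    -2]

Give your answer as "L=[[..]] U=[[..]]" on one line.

  row1 -= -1·row0 → [0,1,-2,1]
  row2 -= 0·row0 → [0,1,-4,0]
  row3 -= -1·row0 → [0,-2,4,-3]
  row2 -= 1·row1 → [0,0,-2,-1]
  row3 -= -2·row1 → [0,0,0,-1]
  row3 -= 0·row2 → [0,0,0,-1]

L=[[1,0,0,0],[-1,1,0,0],[0,1,1,0],[-1,-2,0,1]] U=[[-1,0,-1,-1],[0,1,-2,1],[0,0,-2,-1],[0,0,0,-1]]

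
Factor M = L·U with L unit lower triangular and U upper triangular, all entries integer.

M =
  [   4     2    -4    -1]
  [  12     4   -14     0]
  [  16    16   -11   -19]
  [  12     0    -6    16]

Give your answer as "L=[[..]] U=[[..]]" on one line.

  r1 -= 3·r0 → [0,-2,-2,3]
  r2 -= 4·r0 → [0,8,5,-15]
  r3 -= 3·r0 → [0,-6,6,19]
  r2 -= -4·r1 → [0,0,-3,-3]
  r3 -= 3·r1 → [0,0,12,10]
  r3 -= -4·r2 → [0,0,0,-2]

L=[[1,0,0,0],[3,1,0,0],[4,-4,1,0],[3,3,-4,1]] U=[[4,2,-4,-1],[0,-2,-2,3],[0,0,-3,-3],[0,0,0,-2]]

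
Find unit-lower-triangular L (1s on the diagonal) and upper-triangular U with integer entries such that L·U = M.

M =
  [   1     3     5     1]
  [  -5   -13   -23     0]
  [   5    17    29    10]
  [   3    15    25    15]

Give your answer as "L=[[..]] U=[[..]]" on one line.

L=[[1,0,0,0],[-5,1,0,0],[5,1,1,0],[3,3,2,1]] U=[[1,3,5,1],[0,2,2,5],[0,0,2,0],[0,0,0,-3]]

  r1 -= -5·r0 → [0,2,2,5]
  r2 -= 5·r0 → [0,2,4,5]
  r3 -= 3·r0 → [0,6,10,12]
  r2 -= 1·r1 → [0,0,2,0]
  r3 -= 3·r1 → [0,0,4,-3]
  r3 -= 2·r2 → [0,0,0,-3]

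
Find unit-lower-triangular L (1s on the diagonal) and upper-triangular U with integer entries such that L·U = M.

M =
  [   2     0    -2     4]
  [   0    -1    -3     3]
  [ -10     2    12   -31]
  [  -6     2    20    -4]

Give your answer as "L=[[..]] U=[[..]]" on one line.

L=[[1,0,0,0],[0,1,0,0],[-5,-2,1,0],[-3,-2,-2,1]] U=[[2,0,-2,4],[0,-1,-3,3],[0,0,-4,-5],[0,0,0,4]]

  R1 -= 0·R0 → [0,-1,-3,3]
  R2 -= -5·R0 → [0,2,2,-11]
  R3 -= -3·R0 → [0,2,14,8]
  R2 -= -2·R1 → [0,0,-4,-5]
  R3 -= -2·R1 → [0,0,8,14]
  R3 -= -2·R2 → [0,0,0,4]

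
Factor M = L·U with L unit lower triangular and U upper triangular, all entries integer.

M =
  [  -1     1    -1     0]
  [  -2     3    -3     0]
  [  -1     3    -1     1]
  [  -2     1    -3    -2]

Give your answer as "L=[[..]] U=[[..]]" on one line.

  R1 -= 2·R0 → [0,1,-1,0]
  R2 -= 1·R0 → [0,2,0,1]
  R3 -= 2·R0 → [0,-1,-1,-2]
  R2 -= 2·R1 → [0,0,2,1]
  R3 -= -1·R1 → [0,0,-2,-2]
  R3 -= -1·R2 → [0,0,0,-1]

L=[[1,0,0,0],[2,1,0,0],[1,2,1,0],[2,-1,-1,1]] U=[[-1,1,-1,0],[0,1,-1,0],[0,0,2,1],[0,0,0,-1]]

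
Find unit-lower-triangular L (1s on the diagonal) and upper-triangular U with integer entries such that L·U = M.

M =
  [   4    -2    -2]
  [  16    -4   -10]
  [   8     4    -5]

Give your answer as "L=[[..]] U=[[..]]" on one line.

  row1 -= 4·row0 → [0,4,-2]
  row2 -= 2·row0 → [0,8,-1]
  row2 -= 2·row1 → [0,0,3]

L=[[1,0,0],[4,1,0],[2,2,1]] U=[[4,-2,-2],[0,4,-2],[0,0,3]]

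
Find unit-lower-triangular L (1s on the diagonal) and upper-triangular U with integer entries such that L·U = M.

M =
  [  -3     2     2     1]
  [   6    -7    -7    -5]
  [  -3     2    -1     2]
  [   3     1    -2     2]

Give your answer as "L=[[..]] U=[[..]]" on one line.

L=[[1,0,0,0],[-2,1,0,0],[1,0,1,0],[-1,-1,1,1]] U=[[-3,2,2,1],[0,-3,-3,-3],[0,0,-3,1],[0,0,0,-1]]

  R1 -= -2·R0 → [0,-3,-3,-3]
  R2 -= 1·R0 → [0,0,-3,1]
  R3 -= -1·R0 → [0,3,0,3]
  R2 -= 0·R1 → [0,0,-3,1]
  R3 -= -1·R1 → [0,0,-3,0]
  R3 -= 1·R2 → [0,0,0,-1]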